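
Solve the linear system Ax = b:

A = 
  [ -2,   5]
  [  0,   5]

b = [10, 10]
Row reduce the augmented matrix [A|b]:
(already in echelon form)
REF = 
  [ -2,   5,  10]
  [  0,   5,  10]

Back-substitution:
x₂ = 10 / 5 = 2
x₁ = (10 - (5)(2)) / (-2) = 0

x = [0, 2]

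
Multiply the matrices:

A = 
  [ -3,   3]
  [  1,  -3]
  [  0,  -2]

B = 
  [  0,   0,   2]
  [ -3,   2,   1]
AB = 
  [ -9,   6,  -3]
  [  9,  -6,  -1]
  [  6,  -4,  -2]

A is 3×2 and B is 2×3, so AB is 3×3. Each entry is (row of A)·(column of B):
AB[1,1] = (-3)(0) + (3)(-3) = -9
AB[1,2] = (-3)(0) + (3)(2) = 6
AB[1,3] = (-3)(2) + (3)(1) = -3
AB[2,1] = (1)(0) + (-3)(-3) = 9
AB[2,2] = (1)(0) + (-3)(2) = -6
AB[2,3] = (1)(2) + (-3)(1) = -1
AB[3,1] = (0)(0) + (-2)(-3) = 6
AB[3,2] = (0)(0) + (-2)(2) = -4
AB[3,3] = (0)(2) + (-2)(1) = -2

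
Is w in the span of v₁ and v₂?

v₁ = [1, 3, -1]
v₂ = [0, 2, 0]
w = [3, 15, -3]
Yes

Form the augmented matrix and row-reduce:
[v₁|v₂|w] = 
  [  1,   0,   3]
  [  3,   2,  15]
  [ -1,   0,  -3]
R2 → R2 - (3)·R1
R3 → R3 + (1)·R1
REF = 
  [  1,   0,   3]
  [  0,   2,   6]
  [  0,   0,   0]

No row of the form [0 0 | nonzero], so the system is consistent. Back-substitution gives c₁ = 3, c₂ = 3: w = (3)·v₁ + (3)·v₂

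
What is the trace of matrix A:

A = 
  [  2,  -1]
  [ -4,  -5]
-3

tr(A) = 2 + -5 = -3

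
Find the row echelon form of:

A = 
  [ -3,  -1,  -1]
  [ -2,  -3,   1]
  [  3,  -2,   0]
Row operations:
R2 → R2 - (2/3)·R1
R3 → R3 + (1)·R1
R3 → R3 - (9/7)·R2

Resulting echelon form:
REF = 
  [   -3,    -1,    -1]
  [    0,  -7/3,   5/3]
  [    0,     0, -22/7]

Rank = 3 (number of non-zero pivot rows).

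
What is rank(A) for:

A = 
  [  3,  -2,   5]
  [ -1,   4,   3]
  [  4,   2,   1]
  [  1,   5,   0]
Row reduce:
R2 → R2 + (1/3)·R1
R3 → R3 - (4/3)·R1
R4 → R4 - (1/3)·R1
R3 → R3 - (7/5)·R2
R4 → R4 - (17/10)·R2
R4 → R4 - (48/61)·R3
REF = 
  [    3,    -2,     5]
  [    0,  10/3,  14/3]
  [    0,     0, -61/5]
  [    0,     0,     0]
Pivot columns: 1, 2, 3 → 3 pivots.

rank(A) = 3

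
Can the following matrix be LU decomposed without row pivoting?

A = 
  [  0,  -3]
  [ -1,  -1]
No.
A[1,1] = 0 but A[2,1] = -1 ≠ 0. Any LU with L unit lower triangular has (LU)[1,1] = U[1,1] and (LU)[2,1] = L[2,1]·U[1,1]; matching A forces U[1,1] = 0, which then forces (LU)[2,1] = 0 ≠ -1. A row swap (pivoting) is required.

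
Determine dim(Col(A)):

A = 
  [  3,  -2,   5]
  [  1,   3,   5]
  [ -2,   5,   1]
Row reduce:
R2 → R2 - (1/3)·R1
R3 → R3 + (2/3)·R1
R3 → R3 - (1)·R2
REF = 
  [   3,   -2,    5]
  [   0, 11/3, 10/3]
  [   0,    0,    1]
Pivot columns: 1, 2, 3 → 3 pivots.
dim(Col(A)) = number of pivot columns = 3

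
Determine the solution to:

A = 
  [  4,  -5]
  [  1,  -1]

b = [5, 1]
Row reduce the augmented matrix [A|b]:
R2 → R2 - (1/4)·R1
REF = 
  [   4,   -5,    5]
  [   0,  1/4, -1/4]

Back-substitution:
x₂ = (-1/4) / (1/4) = -1
x₁ = (5 - (-5)(-1)) / 4 = 0

x = [0, -1]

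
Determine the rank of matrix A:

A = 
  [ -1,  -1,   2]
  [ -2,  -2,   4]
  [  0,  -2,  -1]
rank(A) = 2

Row reduce:
R2 → R2 - (2)·R1
Swap R2 ↔ R3
REF = 
  [ -1,  -1,   2]
  [  0,  -2,  -1]
  [  0,   0,   0]
Pivot columns: 1, 2 → 2 pivots.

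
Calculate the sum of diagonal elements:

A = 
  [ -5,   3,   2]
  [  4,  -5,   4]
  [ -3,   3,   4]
-6

tr(A) = -5 + -5 + 4 = -6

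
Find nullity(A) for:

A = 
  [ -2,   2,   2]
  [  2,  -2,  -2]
nullity(A) = 2

Row reduce:
R2 → R2 + (1)·R1
REF = 
  [ -2,   2,   2]
  [  0,   0,   0]
Pivot columns: 1 → 1 pivot.
rank(A) = 1, so nullity(A) = 3 - 1 = 2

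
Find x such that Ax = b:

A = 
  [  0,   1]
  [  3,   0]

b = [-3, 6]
Row reduce the augmented matrix [A|b]:
Swap R1 ↔ R2
REF = 
  [  3,   0,   6]
  [  0,   1,  -3]

Back-substitution:
x₂ = (-3) / 1 = -3
x₁ = (6 - (0)(-3)) / 3 = 2

x = [2, -3]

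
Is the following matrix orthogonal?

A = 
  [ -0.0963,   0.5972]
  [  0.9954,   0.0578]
No

AᵀA = 
  [  1.0001,   0]
  [  0,   0.3600]
≠ I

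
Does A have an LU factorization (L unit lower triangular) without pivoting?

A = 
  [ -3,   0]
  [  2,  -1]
Yes.
A[1,1] = -3 ≠ 0, so Gaussian elimination proceeds without a row swap: multiplier ℓ₂₁ = (2)/(-3) = -2/3, and U[2,2] = -1 - (-2/3)(0) = -1.
L = 
  [   1,    0]
  [-2/3,    1]
U = 
  [ -3,   0]
  [  0,  -1]
Check row 2 of LU: [(-2/3)(-3), (-2/3)(0) + (-1)] = [2, -1] = row 2 of A ✓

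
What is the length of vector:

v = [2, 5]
5.385

||v||₂ = √((2)² + (5)²) = √29 = 5.385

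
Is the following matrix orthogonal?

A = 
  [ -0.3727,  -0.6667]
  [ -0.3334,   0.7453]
No

AᵀA = 
  [  0.2501,   0]
  [  0,   1]
≠ I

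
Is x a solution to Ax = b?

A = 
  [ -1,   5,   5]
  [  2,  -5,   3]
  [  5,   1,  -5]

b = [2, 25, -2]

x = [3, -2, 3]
Yes

Ax = [2, 25, -2] = b ✓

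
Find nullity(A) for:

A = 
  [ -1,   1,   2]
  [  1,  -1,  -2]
nullity(A) = 2

Row reduce:
R2 → R2 + (1)·R1
REF = 
  [ -1,   1,   2]
  [  0,   0,   0]
Pivot columns: 1 → 1 pivot.
rank(A) = 1, so nullity(A) = 3 - 1 = 2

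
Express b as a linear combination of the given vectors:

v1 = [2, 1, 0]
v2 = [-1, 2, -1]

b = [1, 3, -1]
c1 = 1, c2 = 1

b = 1·v1 + 1·v2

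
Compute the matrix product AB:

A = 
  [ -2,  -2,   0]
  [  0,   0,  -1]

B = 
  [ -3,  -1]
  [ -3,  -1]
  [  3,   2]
AB = 
  [ 12,   4]
  [ -3,  -2]

A is 2×3 and B is 3×2, so AB is 2×2. Each entry is (row of A)·(column of B):
AB[1,1] = (-2)(-3) + (-2)(-3) + (0)(3) = 12
AB[1,2] = (-2)(-1) + (-2)(-1) + (0)(2) = 4
AB[2,1] = (0)(-3) + (0)(-3) + (-1)(3) = -3
AB[2,2] = (0)(-1) + (0)(-1) + (-1)(2) = -2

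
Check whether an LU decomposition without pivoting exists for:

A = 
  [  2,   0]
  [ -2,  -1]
Yes.
A[1,1] = 2 ≠ 0, so Gaussian elimination proceeds without a row swap: multiplier ℓ₂₁ = (-2)/(2) = -1, and U[2,2] = -1 - (-1)(0) = -1.
L = 
  [  1,   0]
  [ -1,   1]
U = 
  [  2,   0]
  [  0,  -1]
Check row 2 of LU: [(-1)(2), (-1)(0) + (-1)] = [-2, -1] = row 2 of A ✓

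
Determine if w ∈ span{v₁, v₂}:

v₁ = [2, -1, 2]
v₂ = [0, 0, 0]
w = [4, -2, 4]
Yes

Form the augmented matrix and row-reduce:
[v₁|v₂|w] = 
  [  2,   0,   4]
  [ -1,   0,  -2]
  [  2,   0,   4]
R2 → R2 + (1/2)·R1
R3 → R3 - (1)·R1
REF = 
  [  2,   0,   4]
  [  0,   0,   0]
  [  0,   0,   0]

No row of the form [0 0 | nonzero], so the system is consistent. Back-substitution gives c₁ = 2, c₂ = 0: w = (2)·v₁ + (0)·v₂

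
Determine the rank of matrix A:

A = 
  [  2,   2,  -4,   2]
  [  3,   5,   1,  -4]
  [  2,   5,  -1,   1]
rank(A) = 3

Row reduce:
R2 → R2 - (3/2)·R1
R3 → R3 - (1)·R1
R3 → R3 - (3/2)·R2
REF = 
  [    2,     2,    -4,     2]
  [    0,     2,     7,    -7]
  [    0,     0, -15/2,  19/2]
Pivot columns: 1, 2, 3 → 3 pivots.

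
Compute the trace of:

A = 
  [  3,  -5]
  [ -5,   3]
6

tr(A) = 3 + 3 = 6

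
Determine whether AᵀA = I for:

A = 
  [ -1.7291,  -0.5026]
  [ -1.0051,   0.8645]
No

AᵀA = 
  [  4,   0.0001]
  [  0.0001,   1]
≠ I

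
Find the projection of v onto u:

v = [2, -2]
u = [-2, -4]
proj_u(v) = [-2/5, -4/5]

v·u = (2)(-2) + (-2)(-4) = 4
u·u = (-2)² + (-4)² = 20
proj_u(v) = (v·u / u·u) × u = (4/20) × u = (1/5) × u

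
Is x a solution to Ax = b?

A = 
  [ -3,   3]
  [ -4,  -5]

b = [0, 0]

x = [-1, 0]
No

Ax = [3, 4] ≠ b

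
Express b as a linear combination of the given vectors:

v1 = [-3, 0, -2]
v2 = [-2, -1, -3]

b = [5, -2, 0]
c1 = -3, c2 = 2

b = -3·v1 + 2·v2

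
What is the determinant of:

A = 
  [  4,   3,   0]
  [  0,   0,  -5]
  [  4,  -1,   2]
Cofactor expansion along row 1:
det(A) = (4)·((0)(2) - (-5)(-1)) - (3)·((0)(2) - (-5)(4)) + (0)·((0)(-1) - (0)(4))
  = (4)(-5) - (3)(20) + (0)(0)
  = -80

det(A) = -80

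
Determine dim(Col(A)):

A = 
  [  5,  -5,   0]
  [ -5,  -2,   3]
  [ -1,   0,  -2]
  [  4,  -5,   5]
dim(Col(A)) = 3

Row reduce:
R2 → R2 + (1)·R1
R3 → R3 + (1/5)·R1
R4 → R4 - (4/5)·R1
R3 → R3 - (1/7)·R2
R4 → R4 - (1/7)·R2
R4 → R4 + (32/17)·R3
REF = 
  [    5,    -5,     0]
  [    0,    -7,     3]
  [    0,     0, -17/7]
  [    0,     0,     0]
Pivot columns: 1, 2, 3 → 3 pivots.
dim(Col(A)) = number of pivot columns = 3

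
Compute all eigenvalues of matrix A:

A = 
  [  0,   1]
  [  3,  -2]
λ = 1, -3

tr(A) = -2, det(A) = -3
Characteristic polynomial: λ² - tr(A)λ + det(A) = λ² + 2λ - 3
λ² + 2λ - 3 = (λ + 3)(λ - 1)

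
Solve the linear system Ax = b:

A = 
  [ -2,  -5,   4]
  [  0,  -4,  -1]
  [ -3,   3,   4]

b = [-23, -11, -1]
Row reduce the augmented matrix [A|b]:
R3 → R3 - (3/2)·R1
R3 → R3 + (21/8)·R2
REF = 
  [   -2,    -5,     4,   -23]
  [    0,    -4,    -1,   -11]
  [    0,     0, -37/8,  37/8]

Back-substitution:
x₃ = (37/8) / (-37/8) = -1
x₂ = (-11 - (-1)(-1)) / (-4) = 3
x₁ = (-23 - (-5)(3) - (4)(-1)) / (-2) = 2

x = [2, 3, -1]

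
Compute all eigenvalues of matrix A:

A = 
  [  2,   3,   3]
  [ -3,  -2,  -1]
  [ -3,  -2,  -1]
Characteristic polynomial: det(λI - A) = λ³ + λ² + 12λ
The constant term is 0, so λ = 0 is a root: p(λ) = λ(λ² + λ + 12)
λ² + λ + 12 = 0  ⇒  λ = (-1 ± √((1)² - 4·(12)))/2 = (-1 ± √(-47))/2
  = (-1 + i√47)/2,  (-1 - i√47)/2

λ = 0, (-1 + i√47)/2, (-1 - i√47)/2  (≈ 0, -0.5 + 3.428i, -0.5 - 3.428i)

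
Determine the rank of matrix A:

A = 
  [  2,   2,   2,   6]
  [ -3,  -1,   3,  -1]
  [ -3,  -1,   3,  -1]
rank(A) = 2

Row reduce:
R2 → R2 + (3/2)·R1
R3 → R3 + (3/2)·R1
R3 → R3 - (1)·R2
REF = 
  [  2,   2,   2,   6]
  [  0,   2,   6,   8]
  [  0,   0,   0,   0]
Pivot columns: 1, 2 → 2 pivots.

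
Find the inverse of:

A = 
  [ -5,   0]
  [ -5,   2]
det(A) = (-5)(2) - (0)(-5) = -10
For a 2×2 matrix, A⁻¹ = (1/det(A)) · [[d, -b], [-c, a]]
    = (-1/10) · [[2, 0], [5, -5]]

A⁻¹ = 
  [-1/5,    0]
  [-1/2,  1/2]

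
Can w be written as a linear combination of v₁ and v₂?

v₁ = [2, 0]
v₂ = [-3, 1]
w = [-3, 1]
Yes

Form the augmented matrix and row-reduce:
[v₁|v₂|w] = 
  [  2,  -3,  -3]
  [  0,   1,   1]
(already in echelon form — no row operations needed)

No row of the form [0 0 | nonzero], so the system is consistent. Back-substitution gives c₁ = 0, c₂ = 1: w = (0)·v₁ + (1)·v₂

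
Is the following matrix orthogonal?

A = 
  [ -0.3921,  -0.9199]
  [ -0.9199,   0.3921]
Yes

AᵀA = 
  [  1,   0]
  [  0,   1]
≈ I (equal to I up to the 4-dp rounding of the entries)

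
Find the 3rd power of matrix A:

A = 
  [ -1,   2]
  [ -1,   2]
A² = A·A:
A²[1,1] = (-1)(-1) + (2)(-1) = -1
A²[1,2] = (-1)(2) + (2)(2) = 2
A²[2,1] = (-1)(-1) + (2)(-1) = -1
A²[2,2] = (-1)(2) + (2)(2) = 2
A² = 
  [ -1,   2]
  [ -1,   2]

A^3 = A^2·A:
A^3[1,1] = (-1)(-1) + (2)(-1) = -1
A^3[1,2] = (-1)(2) + (2)(2) = 2
A^3[2,1] = (-1)(-1) + (2)(-1) = -1
A^3[2,2] = (-1)(2) + (2)(2) = 2
A^3 = 
  [ -1,   2]
  [ -1,   2]

Therefore
A^3 = 
  [ -1,   2]
  [ -1,   2]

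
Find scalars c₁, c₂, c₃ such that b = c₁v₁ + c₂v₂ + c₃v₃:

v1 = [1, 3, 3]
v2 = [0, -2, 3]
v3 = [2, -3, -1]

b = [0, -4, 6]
c1 = 0, c2 = 2, c3 = 0

b = 0·v1 + 2·v2 + 0·v3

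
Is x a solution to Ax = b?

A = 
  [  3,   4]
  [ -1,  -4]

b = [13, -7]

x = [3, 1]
Yes

Ax = [13, -7] = b ✓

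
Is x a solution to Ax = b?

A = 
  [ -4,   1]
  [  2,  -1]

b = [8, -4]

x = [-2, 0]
Yes

Ax = [8, -4] = b ✓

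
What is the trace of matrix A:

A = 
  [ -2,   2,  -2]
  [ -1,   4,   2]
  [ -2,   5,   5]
7

tr(A) = -2 + 4 + 5 = 7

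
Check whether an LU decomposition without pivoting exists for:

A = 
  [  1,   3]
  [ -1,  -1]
Yes.
A[1,1] = 1 ≠ 0, so Gaussian elimination proceeds without a row swap: multiplier ℓ₂₁ = (-1)/(1) = -1, and U[2,2] = -1 - (-1)(3) = 2.
L = 
  [  1,   0]
  [ -1,   1]
U = 
  [  1,   3]
  [  0,   2]
Check row 2 of LU: [(-1)(1), (-1)(3) + 2] = [-1, -1] = row 2 of A ✓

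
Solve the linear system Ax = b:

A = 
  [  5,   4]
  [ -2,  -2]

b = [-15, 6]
Row reduce the augmented matrix [A|b]:
R2 → R2 + (2/5)·R1
REF = 
  [   5,    4,  -15]
  [   0, -2/5,    0]

Back-substitution:
x₂ = 0 / (-2/5) = 0
x₁ = (-15 - (4)(0)) / 5 = -3

x = [-3, 0]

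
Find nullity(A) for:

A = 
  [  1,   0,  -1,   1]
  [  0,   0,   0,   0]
nullity(A) = 3

Row reduce:
(no row operations needed)
REF = 
  [  1,   0,  -1,   1]
  [  0,   0,   0,   0]
Pivot columns: 1 → 1 pivot.
rank(A) = 1, so nullity(A) = 4 - 1 = 3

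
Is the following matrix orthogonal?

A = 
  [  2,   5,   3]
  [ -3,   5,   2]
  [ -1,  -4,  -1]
No

AᵀA = 
  [ 14,  -1,   1]
  [ -1,  66,  29]
  [  1,  29,  14]
≠ I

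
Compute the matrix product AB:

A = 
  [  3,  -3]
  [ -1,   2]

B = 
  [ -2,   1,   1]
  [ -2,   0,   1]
A is 2×2 and B is 2×3, so AB is 2×3. Each entry is (row of A)·(column of B):
AB[1,1] = (3)(-2) + (-3)(-2) = 0
AB[1,2] = (3)(1) + (-3)(0) = 3
AB[1,3] = (3)(1) + (-3)(1) = 0
AB[2,1] = (-1)(-2) + (2)(-2) = -2
AB[2,2] = (-1)(1) + (2)(0) = -1
AB[2,3] = (-1)(1) + (2)(1) = 1

AB = 
  [  0,   3,   0]
  [ -2,  -1,   1]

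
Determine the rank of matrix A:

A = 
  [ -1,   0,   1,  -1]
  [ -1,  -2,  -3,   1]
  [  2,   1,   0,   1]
Row reduce:
R2 → R2 - (1)·R1
R3 → R3 + (2)·R1
R3 → R3 + (1/2)·R2
REF = 
  [ -1,   0,   1,  -1]
  [  0,  -2,  -4,   2]
  [  0,   0,   0,   0]
Pivot columns: 1, 2 → 2 pivots.

rank(A) = 2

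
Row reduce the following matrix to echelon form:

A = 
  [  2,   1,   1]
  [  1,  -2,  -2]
Row operations:
R2 → R2 - (1/2)·R1

Resulting echelon form:
REF = 
  [   2,    1,    1]
  [   0, -5/2, -5/2]

Rank = 2 (number of non-zero pivot rows).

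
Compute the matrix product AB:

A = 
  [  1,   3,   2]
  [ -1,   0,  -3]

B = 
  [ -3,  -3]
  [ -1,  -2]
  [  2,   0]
A is 2×3 and B is 3×2, so AB is 2×2. Each entry is (row of A)·(column of B):
AB[1,1] = (1)(-3) + (3)(-1) + (2)(2) = -2
AB[1,2] = (1)(-3) + (3)(-2) + (2)(0) = -9
AB[2,1] = (-1)(-3) + (0)(-1) + (-3)(2) = -3
AB[2,2] = (-1)(-3) + (0)(-2) + (-3)(0) = 3

AB = 
  [ -2,  -9]
  [ -3,   3]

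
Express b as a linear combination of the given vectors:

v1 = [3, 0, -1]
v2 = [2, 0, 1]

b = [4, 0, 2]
c1 = 0, c2 = 2

b = 0·v1 + 2·v2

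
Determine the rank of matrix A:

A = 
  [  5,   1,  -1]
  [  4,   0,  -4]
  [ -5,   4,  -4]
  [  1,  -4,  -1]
rank(A) = 3

Row reduce:
R2 → R2 - (4/5)·R1
R3 → R3 + (1)·R1
R4 → R4 - (1/5)·R1
R3 → R3 + (25/4)·R2
R4 → R4 - (21/4)·R2
R4 → R4 + (16/25)·R3
REF = 
  [    5,     1,    -1]
  [    0,  -4/5, -16/5]
  [    0,     0,   -25]
  [    0,     0,     0]
Pivot columns: 1, 2, 3 → 3 pivots.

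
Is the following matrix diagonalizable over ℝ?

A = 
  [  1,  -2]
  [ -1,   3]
Yes

tr(A) = 4, det(A) = 1
Characteristic polynomial: λ² - tr(A)λ + det(A) = λ² - 4λ + 1
λ² - 4λ + 1 = 0  ⇒  λ = (4 ± √((-4)² - 4·(1)))/2 = (4 ± √(12))/2
  = 2 + √3,  2 - √3
Eigenvalues: 2 + √3, 2 - √3  (≈ 3.732, 0.2679)
The two irrational eigenvalues are distinct (simple), so each has alg. mult. = geom. mult. = 1.
Sum of geometric multiplicities equals n, so A has n independent eigenvectors.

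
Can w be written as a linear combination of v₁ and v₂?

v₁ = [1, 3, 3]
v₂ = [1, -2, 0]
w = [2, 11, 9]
Yes

Form the augmented matrix and row-reduce:
[v₁|v₂|w] = 
  [  1,   1,   2]
  [  3,  -2,  11]
  [  3,   0,   9]
R2 → R2 - (3)·R1
R3 → R3 - (3)·R1
R3 → R3 - (3/5)·R2
REF = 
  [  1,   1,   2]
  [  0,  -5,   5]
  [  0,   0,   0]

No row of the form [0 0 | nonzero], so the system is consistent. Back-substitution gives c₁ = 3, c₂ = -1: w = (3)·v₁ + (-1)·v₂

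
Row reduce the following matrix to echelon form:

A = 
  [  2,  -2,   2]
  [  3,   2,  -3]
Row operations:
R2 → R2 - (3/2)·R1

Resulting echelon form:
REF = 
  [  2,  -2,   2]
  [  0,   5,  -6]

Rank = 2 (number of non-zero pivot rows).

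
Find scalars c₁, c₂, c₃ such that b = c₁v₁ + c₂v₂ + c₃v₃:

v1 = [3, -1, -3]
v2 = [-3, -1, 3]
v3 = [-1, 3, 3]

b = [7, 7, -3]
c1 = 1, c2 = -2, c3 = 2

b = 1·v1 + -2·v2 + 2·v3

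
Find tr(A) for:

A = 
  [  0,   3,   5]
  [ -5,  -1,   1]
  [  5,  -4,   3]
2

tr(A) = 0 + -1 + 3 = 2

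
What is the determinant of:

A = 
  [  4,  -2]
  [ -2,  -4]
For a 2×2 matrix, det = ad - bc = (4)(-4) - (-2)(-2) = -20

det(A) = -20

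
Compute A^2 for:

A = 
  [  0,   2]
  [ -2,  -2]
A² = A·A:
A²[1,1] = (0)(0) + (2)(-2) = -4
A²[1,2] = (0)(2) + (2)(-2) = -4
A²[2,1] = (-2)(0) + (-2)(-2) = 4
A²[2,2] = (-2)(2) + (-2)(-2) = 0
A² = 
  [ -4,  -4]
  [  4,   0]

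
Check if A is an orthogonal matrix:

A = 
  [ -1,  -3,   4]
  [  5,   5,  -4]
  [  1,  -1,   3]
No

AᵀA = 
  [ 27,  27, -21]
  [ 27,  35, -35]
  [-21, -35,  41]
≠ I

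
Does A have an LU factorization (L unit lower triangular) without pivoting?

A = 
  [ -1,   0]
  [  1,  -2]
Yes.
A[1,1] = -1 ≠ 0, so Gaussian elimination proceeds without a row swap: multiplier ℓ₂₁ = (1)/(-1) = -1, and U[2,2] = -2 - (-1)(0) = -2.
L = 
  [  1,   0]
  [ -1,   1]
U = 
  [ -1,   0]
  [  0,  -2]
Check row 2 of LU: [(-1)(-1), (-1)(0) + (-2)] = [1, -2] = row 2 of A ✓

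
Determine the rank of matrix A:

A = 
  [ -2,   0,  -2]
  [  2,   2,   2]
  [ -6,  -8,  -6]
Row reduce:
R2 → R2 + (1)·R1
R3 → R3 - (3)·R1
R3 → R3 + (4)·R2
REF = 
  [ -2,   0,  -2]
  [  0,   2,   0]
  [  0,   0,   0]
Pivot columns: 1, 2 → 2 pivots.

rank(A) = 2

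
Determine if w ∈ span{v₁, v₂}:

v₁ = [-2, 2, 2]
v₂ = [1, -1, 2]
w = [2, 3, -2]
No

Form the augmented matrix and row-reduce:
[v₁|v₂|w] = 
  [ -2,   1,   2]
  [  2,  -1,   3]
  [  2,   2,  -2]
R2 → R2 + (1)·R1
R3 → R3 + (1)·R1
Swap R2 ↔ R3
REF = 
  [ -2,   1,   2]
  [  0,   3,   0]
  [  0,   0,   5]

Row 3 reads [0 0 | 5], i.e. 0 = 5, so the system is inconsistent and w ∉ span{v₁, v₂}.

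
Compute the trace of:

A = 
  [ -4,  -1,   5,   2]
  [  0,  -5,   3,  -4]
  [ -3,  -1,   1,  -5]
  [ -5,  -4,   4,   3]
-5

tr(A) = -4 + -5 + 1 + 3 = -5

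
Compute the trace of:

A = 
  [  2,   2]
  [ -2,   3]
5

tr(A) = 2 + 3 = 5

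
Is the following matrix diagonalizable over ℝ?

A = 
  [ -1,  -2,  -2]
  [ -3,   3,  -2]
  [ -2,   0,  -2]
Yes

Characteristic polynomial: det(λI - A) = λ³ - 17λ + 2
By the rational root theorem any rational root is an integer dividing 2; none of those is a root, so p(λ) has no rational roots and hence (being an irreducible cubic) no repeated roots.
Discriminant of the cubic: Δ = 19544
Δ > 0 ⇒ three distinct real eigenvalues: λ ≈ -4.181, 0.1177, 4.063
Three distinct real eigenvalues, so A has 3 independent eigenvectors.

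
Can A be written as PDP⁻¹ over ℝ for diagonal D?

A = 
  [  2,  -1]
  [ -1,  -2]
Yes

tr(A) = 0, det(A) = -5
Characteristic polynomial: λ² - tr(A)λ + det(A) = λ² - 5
λ² - 5 = 0  ⇒  λ = (0 ± √((0)² - 4·(-5)))/2 = (0 ± √(20))/2
  = √5,  -√5
Eigenvalues: √5, -√5  (≈ 2.236, -2.236)
The two irrational eigenvalues are distinct (simple), so each has alg. mult. = geom. mult. = 1.
Sum of geometric multiplicities equals n, so A has n independent eigenvectors.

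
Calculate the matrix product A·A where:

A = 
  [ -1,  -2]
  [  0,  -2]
A² = A·A:
A²[1,1] = (-1)(-1) + (-2)(0) = 1
A²[1,2] = (-1)(-2) + (-2)(-2) = 6
A²[2,1] = (0)(-1) + (-2)(0) = 0
A²[2,2] = (0)(-2) + (-2)(-2) = 4
A² = 
  [  1,   6]
  [  0,   4]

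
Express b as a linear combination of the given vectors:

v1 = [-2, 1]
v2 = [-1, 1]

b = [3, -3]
c1 = 0, c2 = -3

b = 0·v1 + -3·v2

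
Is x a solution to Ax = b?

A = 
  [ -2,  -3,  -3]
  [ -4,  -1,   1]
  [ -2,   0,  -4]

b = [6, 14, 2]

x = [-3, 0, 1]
No

Ax = [3, 13, 2] ≠ b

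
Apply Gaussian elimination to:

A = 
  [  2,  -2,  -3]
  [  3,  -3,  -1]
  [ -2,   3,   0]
Row operations:
R2 → R2 - (3/2)·R1
R3 → R3 + (1)·R1
Swap R2 ↔ R3

Resulting echelon form:
REF = 
  [  2,  -2,  -3]
  [  0,   1,  -3]
  [  0,   0, 7/2]

Rank = 3 (number of non-zero pivot rows).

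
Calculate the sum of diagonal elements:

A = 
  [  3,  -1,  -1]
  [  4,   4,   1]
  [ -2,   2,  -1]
6

tr(A) = 3 + 4 + -1 = 6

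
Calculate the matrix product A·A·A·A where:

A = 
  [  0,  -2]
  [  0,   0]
A² = A·A:
A²[1,1] = (0)(0) + (-2)(0) = 0
A²[1,2] = (0)(-2) + (-2)(0) = 0
A²[2,1] = (0)(0) + (0)(0) = 0
A²[2,2] = (0)(-2) + (0)(0) = 0
A² = 
  [  0,   0]
  [  0,   0]

A^3 = A^2·A:
A^3[1,1] = (0)(0) + (0)(0) = 0
A^3[1,2] = (0)(-2) + (0)(0) = 0
A^3[2,1] = (0)(0) + (0)(0) = 0
A^3[2,2] = (0)(-2) + (0)(0) = 0
A^3 = 
  [  0,   0]
  [  0,   0]

A^4 = A^3·A:
A^4[1,1] = (0)(0) + (0)(0) = 0
A^4[1,2] = (0)(-2) + (0)(0) = 0
A^4[2,1] = (0)(0) + (0)(0) = 0
A^4[2,2] = (0)(-2) + (0)(0) = 0
A^4 = 
  [  0,   0]
  [  0,   0]

Therefore
A^4 = 
  [  0,   0]
  [  0,   0]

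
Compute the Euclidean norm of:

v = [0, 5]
5

||v||₂ = √((0)² + (5)²) = √25 = 5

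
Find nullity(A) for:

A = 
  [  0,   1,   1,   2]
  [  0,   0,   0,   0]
nullity(A) = 3

Row reduce:
(no row operations needed)
REF = 
  [  0,   1,   1,   2]
  [  0,   0,   0,   0]
Pivot columns: 2 → 1 pivot.
rank(A) = 1, so nullity(A) = 4 - 1 = 3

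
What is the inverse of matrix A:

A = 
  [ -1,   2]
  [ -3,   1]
det(A) = (-1)(1) - (2)(-3) = 5
For a 2×2 matrix, A⁻¹ = (1/det(A)) · [[d, -b], [-c, a]]
    = (1/5) · [[1, -2], [3, -1]]

A⁻¹ = 
  [ 1/5, -2/5]
  [ 3/5, -1/5]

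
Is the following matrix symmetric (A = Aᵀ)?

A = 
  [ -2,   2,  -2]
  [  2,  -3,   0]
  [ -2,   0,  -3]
Yes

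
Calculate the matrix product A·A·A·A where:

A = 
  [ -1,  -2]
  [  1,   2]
A^4 = 
  [ -1,  -2]
  [  1,   2]

A² = A·A:
A²[1,1] = (-1)(-1) + (-2)(1) = -1
A²[1,2] = (-1)(-2) + (-2)(2) = -2
A²[2,1] = (1)(-1) + (2)(1) = 1
A²[2,2] = (1)(-2) + (2)(2) = 2
A² = 
  [ -1,  -2]
  [  1,   2]

A^3 = A^2·A:
A^3[1,1] = (-1)(-1) + (-2)(1) = -1
A^3[1,2] = (-1)(-2) + (-2)(2) = -2
A^3[2,1] = (1)(-1) + (2)(1) = 1
A^3[2,2] = (1)(-2) + (2)(2) = 2
A^3 = 
  [ -1,  -2]
  [  1,   2]

A^4 = A^3·A:
A^4[1,1] = (-1)(-1) + (-2)(1) = -1
A^4[1,2] = (-1)(-2) + (-2)(2) = -2
A^4[2,1] = (1)(-1) + (2)(1) = 1
A^4[2,2] = (1)(-2) + (2)(2) = 2
A^4 = 
  [ -1,  -2]
  [  1,   2]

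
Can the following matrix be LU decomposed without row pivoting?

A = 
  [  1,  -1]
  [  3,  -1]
Yes.
A[1,1] = 1 ≠ 0, so Gaussian elimination proceeds without a row swap: multiplier ℓ₂₁ = (3)/(1) = 3, and U[2,2] = -1 - (3)(-1) = 2.
L = 
  [  1,   0]
  [  3,   1]
U = 
  [  1,  -1]
  [  0,   2]
Check row 2 of LU: [(3)(1), (3)(-1) + 2] = [3, -1] = row 2 of A ✓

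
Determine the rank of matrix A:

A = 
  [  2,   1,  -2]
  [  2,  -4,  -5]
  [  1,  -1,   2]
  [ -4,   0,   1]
Row reduce:
R2 → R2 - (1)·R1
R3 → R3 - (1/2)·R1
R4 → R4 + (2)·R1
R3 → R3 - (3/10)·R2
R4 → R4 + (2/5)·R2
R4 → R4 + (14/13)·R3
REF = 
  [    2,     1,    -2]
  [    0,    -5,    -3]
  [    0,     0, 39/10]
  [    0,     0,     0]
Pivot columns: 1, 2, 3 → 3 pivots.

rank(A) = 3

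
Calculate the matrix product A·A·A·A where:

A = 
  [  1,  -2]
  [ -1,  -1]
A² = A·A:
A²[1,1] = (1)(1) + (-2)(-1) = 3
A²[1,2] = (1)(-2) + (-2)(-1) = 0
A²[2,1] = (-1)(1) + (-1)(-1) = 0
A²[2,2] = (-1)(-2) + (-1)(-1) = 3
A² = 
  [  3,   0]
  [  0,   3]

A^3 = A^2·A:
A^3[1,1] = (3)(1) + (0)(-1) = 3
A^3[1,2] = (3)(-2) + (0)(-1) = -6
A^3[2,1] = (0)(1) + (3)(-1) = -3
A^3[2,2] = (0)(-2) + (3)(-1) = -3
A^3 = 
  [  3,  -6]
  [ -3,  -3]

A^4 = A^3·A:
A^4[1,1] = (3)(1) + (-6)(-1) = 9
A^4[1,2] = (3)(-2) + (-6)(-1) = 0
A^4[2,1] = (-3)(1) + (-3)(-1) = 0
A^4[2,2] = (-3)(-2) + (-3)(-1) = 9
A^4 = 
  [  9,   0]
  [  0,   9]

Therefore
A^4 = 
  [  9,   0]
  [  0,   9]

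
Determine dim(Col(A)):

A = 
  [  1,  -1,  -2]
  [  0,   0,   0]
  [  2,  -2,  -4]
Row reduce:
R3 → R3 - (2)·R1
REF = 
  [  1,  -1,  -2]
  [  0,   0,   0]
  [  0,   0,   0]
Pivot columns: 1 → 1 pivot.
dim(Col(A)) = number of pivot columns = 1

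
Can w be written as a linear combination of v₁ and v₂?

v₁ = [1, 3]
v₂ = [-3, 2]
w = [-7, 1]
Yes

Form the augmented matrix and row-reduce:
[v₁|v₂|w] = 
  [  1,  -3,  -7]
  [  3,   2,   1]
R2 → R2 - (3)·R1
REF = 
  [  1,  -3,  -7]
  [  0,  11,  22]

No row of the form [0 0 | nonzero], so the system is consistent. Back-substitution gives c₁ = -1, c₂ = 2: w = (-1)·v₁ + (2)·v₂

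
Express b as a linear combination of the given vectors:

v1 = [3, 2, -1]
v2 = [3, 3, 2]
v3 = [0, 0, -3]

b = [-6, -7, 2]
c1 = 1, c2 = -3, c3 = -3

b = 1·v1 + -3·v2 + -3·v3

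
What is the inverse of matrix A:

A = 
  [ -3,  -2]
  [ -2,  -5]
det(A) = (-3)(-5) - (-2)(-2) = 11
For a 2×2 matrix, A⁻¹ = (1/det(A)) · [[d, -b], [-c, a]]
    = (1/11) · [[-5, 2], [2, -3]]

A⁻¹ = 
  [-5/11,  2/11]
  [ 2/11, -3/11]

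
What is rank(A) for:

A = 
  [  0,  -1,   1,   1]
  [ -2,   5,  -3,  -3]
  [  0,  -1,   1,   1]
Row reduce:
Swap R1 ↔ R2
R3 → R3 - (1)·R2
REF = 
  [ -2,   5,  -3,  -3]
  [  0,  -1,   1,   1]
  [  0,   0,   0,   0]
Pivot columns: 1, 2 → 2 pivots.

rank(A) = 2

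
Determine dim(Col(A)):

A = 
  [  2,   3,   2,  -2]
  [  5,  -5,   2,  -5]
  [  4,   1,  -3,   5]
Row reduce:
R2 → R2 - (5/2)·R1
R3 → R3 - (2)·R1
R3 → R3 - (2/5)·R2
REF = 
  [    2,     3,     2,    -2]
  [    0, -25/2,    -3,     0]
  [    0,     0, -29/5,     9]
Pivot columns: 1, 2, 3 → 3 pivots.
dim(Col(A)) = number of pivot columns = 3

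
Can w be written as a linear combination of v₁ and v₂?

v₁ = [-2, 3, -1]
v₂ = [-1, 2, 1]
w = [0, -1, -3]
Yes

Form the augmented matrix and row-reduce:
[v₁|v₂|w] = 
  [ -2,  -1,   0]
  [  3,   2,  -1]
  [ -1,   1,  -3]
R2 → R2 + (3/2)·R1
R3 → R3 - (1/2)·R1
R3 → R3 - (3)·R2
REF = 
  [ -2,  -1,   0]
  [  0, 1/2,  -1]
  [  0,   0,   0]

No row of the form [0 0 | nonzero], so the system is consistent. Back-substitution gives c₁ = 1, c₂ = -2: w = (1)·v₁ + (-2)·v₂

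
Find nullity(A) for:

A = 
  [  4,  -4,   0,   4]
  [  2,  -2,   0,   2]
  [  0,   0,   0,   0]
nullity(A) = 3

Row reduce:
R2 → R2 - (1/2)·R1
REF = 
  [  4,  -4,   0,   4]
  [  0,   0,   0,   0]
  [  0,   0,   0,   0]
Pivot columns: 1 → 1 pivot.
rank(A) = 1, so nullity(A) = 4 - 1 = 3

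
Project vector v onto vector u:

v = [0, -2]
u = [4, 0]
v·u = (0)(4) + (-2)(0) = 0
u·u = (4)² + (0)² = 16
proj_u(v) = (v·u / u·u) × u = (0/16) × u = (0) × u

proj_u(v) = [0, 0]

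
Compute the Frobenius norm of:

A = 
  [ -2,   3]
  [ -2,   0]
||A||_F = 4.123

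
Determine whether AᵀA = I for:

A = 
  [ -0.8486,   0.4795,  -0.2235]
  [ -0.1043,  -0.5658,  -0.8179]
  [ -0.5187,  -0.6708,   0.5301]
Yes

AᵀA = 
  [  1.0001,   0.0001,   0]
  [  0.0001,   1,   0]
  [  0,   0,   0.9999]
≈ I (equal to I up to the 4-dp rounding of the entries)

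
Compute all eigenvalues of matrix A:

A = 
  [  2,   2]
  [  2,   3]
tr(A) = 5, det(A) = 2
Characteristic polynomial: λ² - tr(A)λ + det(A) = λ² - 5λ + 2
λ² - 5λ + 2 = 0  ⇒  λ = (5 ± √((-5)² - 4·(2)))/2 = (5 ± √(17))/2
  = (5 + √17)/2,  (5 - √17)/2

λ = (5 + √17)/2, (5 - √17)/2  (≈ 4.562, 0.4384)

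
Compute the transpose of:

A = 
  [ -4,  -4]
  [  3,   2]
Aᵀ = 
  [ -4,   3]
  [ -4,   2]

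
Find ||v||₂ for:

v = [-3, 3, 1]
4.359

||v||₂ = √((-3)² + (3)² + (1)²) = √19 = 4.359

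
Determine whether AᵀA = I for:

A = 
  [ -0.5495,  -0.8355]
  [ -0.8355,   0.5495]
Yes

AᵀA = 
  [  1,   0]
  [  0,   1]
≈ I (equal to I up to the 4-dp rounding of the entries)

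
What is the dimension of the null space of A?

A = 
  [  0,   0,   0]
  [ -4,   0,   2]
nullity(A) = 2

Row reduce:
Swap R1 ↔ R2
REF = 
  [ -4,   0,   2]
  [  0,   0,   0]
Pivot columns: 1 → 1 pivot.
rank(A) = 1, so nullity(A) = 3 - 1 = 2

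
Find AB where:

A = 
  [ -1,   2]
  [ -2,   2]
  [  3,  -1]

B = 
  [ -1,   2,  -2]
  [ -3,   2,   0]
AB = 
  [ -5,   2,   2]
  [ -4,   0,   4]
  [  0,   4,  -6]

A is 3×2 and B is 2×3, so AB is 3×3. Each entry is (row of A)·(column of B):
AB[1,1] = (-1)(-1) + (2)(-3) = -5
AB[1,2] = (-1)(2) + (2)(2) = 2
AB[1,3] = (-1)(-2) + (2)(0) = 2
AB[2,1] = (-2)(-1) + (2)(-3) = -4
AB[2,2] = (-2)(2) + (2)(2) = 0
AB[2,3] = (-2)(-2) + (2)(0) = 4
AB[3,1] = (3)(-1) + (-1)(-3) = 0
AB[3,2] = (3)(2) + (-1)(2) = 4
AB[3,3] = (3)(-2) + (-1)(0) = -6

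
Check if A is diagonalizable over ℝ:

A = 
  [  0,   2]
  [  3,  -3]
Yes

tr(A) = -3, det(A) = -6
Characteristic polynomial: λ² - tr(A)λ + det(A) = λ² + 3λ - 6
λ² + 3λ - 6 = 0  ⇒  λ = (-3 ± √((3)² - 4·(-6)))/2 = (-3 ± √(33))/2
  = (-3 + √33)/2,  (-3 - √33)/2
Eigenvalues: (-3 + √33)/2, (-3 - √33)/2  (≈ 1.372, -4.372)
The two irrational eigenvalues are distinct (simple), so each has alg. mult. = geom. mult. = 1.
Sum of geometric multiplicities equals n, so A has n independent eigenvectors.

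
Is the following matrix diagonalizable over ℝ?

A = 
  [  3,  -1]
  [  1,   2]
No

tr(A) = 5, det(A) = 7
Characteristic polynomial: λ² - tr(A)λ + det(A) = λ² - 5λ + 7
λ² - 5λ + 7 = 0  ⇒  λ = (5 ± √((-5)² - 4·(7)))/2 = (5 ± √(-3))/2
  = (5 + i√3)/2,  (5 - i√3)/2
Eigenvalues: (5 + i√3)/2, (5 - i√3)/2  (≈ 2.5 + 0.866i, 2.5 - 0.866i)
Has complex eigenvalues (not diagonalizable over ℝ).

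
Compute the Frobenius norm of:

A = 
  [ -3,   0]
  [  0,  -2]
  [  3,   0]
||A||_F = 4.69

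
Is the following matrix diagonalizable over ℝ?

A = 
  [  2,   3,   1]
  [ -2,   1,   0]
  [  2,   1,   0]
No

Characteristic polynomial: det(λI - A) = λ³ - 3λ² + 6λ + 4
By the rational root theorem any rational root is an integer dividing 4; none of those is a root, so p(λ) has no rational roots and hence (being an irreducible cubic) no repeated roots.
Discriminant of the cubic: Δ = -1836
Δ < 0 ⇒ one real eigenvalue and a complex-conjugate pair: λ ≈ 1.756 + 2.172i, 1.756 - 2.172i, -0.5127
Has complex eigenvalues (not diagonalizable over ℝ).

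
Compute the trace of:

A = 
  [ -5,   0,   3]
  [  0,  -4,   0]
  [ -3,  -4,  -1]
-10

tr(A) = -5 + -4 + -1 = -10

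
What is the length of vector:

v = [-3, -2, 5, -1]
6.245

||v||₂ = √((-3)² + (-2)² + (5)² + (-1)²) = √39 = 6.245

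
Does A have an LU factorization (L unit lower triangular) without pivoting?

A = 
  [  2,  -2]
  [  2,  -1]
Yes.
A[1,1] = 2 ≠ 0, so Gaussian elimination proceeds without a row swap: multiplier ℓ₂₁ = (2)/(2) = 1, and U[2,2] = -1 - (1)(-2) = 1.
L = 
  [  1,   0]
  [  1,   1]
U = 
  [  2,  -2]
  [  0,   1]
Check row 2 of LU: [(1)(2), (1)(-2) + 1] = [2, -1] = row 2 of A ✓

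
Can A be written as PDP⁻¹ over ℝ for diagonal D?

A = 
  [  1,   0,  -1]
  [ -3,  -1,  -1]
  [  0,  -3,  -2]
No

Characteristic polynomial: det(λI - A) = λ³ + 2λ² - 4λ + 10
By the rational root theorem any rational root is an integer dividing 10; none of those is a root, so p(λ) has no rational roots and hence (being an irreducible cubic) no repeated roots.
Discriminant of the cubic: Δ = -4140
Δ < 0 ⇒ one real eigenvalue and a complex-conjugate pair: λ ≈ -3.767, 0.8834 + 1.369i, 0.8834 - 1.369i
Has complex eigenvalues (not diagonalizable over ℝ).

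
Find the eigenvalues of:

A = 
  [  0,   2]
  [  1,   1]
tr(A) = 1, det(A) = -2
Characteristic polynomial: λ² - tr(A)λ + det(A) = λ² - λ - 2
λ² - λ - 2 = (λ + 1)(λ - 2)

λ = 2, -1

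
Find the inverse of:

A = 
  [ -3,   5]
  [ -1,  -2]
det(A) = (-3)(-2) - (5)(-1) = 11
For a 2×2 matrix, A⁻¹ = (1/det(A)) · [[d, -b], [-c, a]]
    = (1/11) · [[-2, -5], [1, -3]]

A⁻¹ = 
  [-2/11, -5/11]
  [ 1/11, -3/11]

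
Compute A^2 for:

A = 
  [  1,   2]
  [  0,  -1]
A² = A·A:
A²[1,1] = (1)(1) + (2)(0) = 1
A²[1,2] = (1)(2) + (2)(-1) = 0
A²[2,1] = (0)(1) + (-1)(0) = 0
A²[2,2] = (0)(2) + (-1)(-1) = 1
A² = 
  [  1,   0]
  [  0,   1]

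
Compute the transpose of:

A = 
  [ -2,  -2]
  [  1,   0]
Aᵀ = 
  [ -2,   1]
  [ -2,   0]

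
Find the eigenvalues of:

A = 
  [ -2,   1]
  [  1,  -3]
λ = (-5 + √5)/2, (-5 - √5)/2  (≈ -1.382, -3.618)

tr(A) = -5, det(A) = 5
Characteristic polynomial: λ² - tr(A)λ + det(A) = λ² + 5λ + 5
λ² + 5λ + 5 = 0  ⇒  λ = (-5 ± √((5)² - 4·(5)))/2 = (-5 ± √(5))/2
  = (-5 + √5)/2,  (-5 - √5)/2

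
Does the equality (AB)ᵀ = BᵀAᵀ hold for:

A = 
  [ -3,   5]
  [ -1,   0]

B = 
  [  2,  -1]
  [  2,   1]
Yes

(AB)ᵀ = 
  [  4,  -2]
  [  8,   1]

BᵀAᵀ = 
  [  4,  -2]
  [  8,   1]

Both sides are equal — this is the standard identity (AB)ᵀ = BᵀAᵀ, which holds for all A, B.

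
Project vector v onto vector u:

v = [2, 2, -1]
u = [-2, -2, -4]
proj_u(v) = [1/3, 1/3, 2/3]

v·u = (2)(-2) + (2)(-2) + (-1)(-4) = -4
u·u = (-2)² + (-2)² + (-4)² = 24
proj_u(v) = (v·u / u·u) × u = (-4/24) × u = (-1/6) × u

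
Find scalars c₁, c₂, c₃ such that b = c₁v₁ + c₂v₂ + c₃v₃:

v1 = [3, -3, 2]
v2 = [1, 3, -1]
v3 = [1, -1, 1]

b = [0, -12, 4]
c1 = 2, c2 = -3, c3 = -3

b = 2·v1 + -3·v2 + -3·v3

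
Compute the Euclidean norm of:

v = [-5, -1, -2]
5.477

||v||₂ = √((-5)² + (-1)² + (-2)²) = √30 = 5.477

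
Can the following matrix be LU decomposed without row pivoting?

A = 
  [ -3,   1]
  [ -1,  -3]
Yes.
A[1,1] = -3 ≠ 0, so Gaussian elimination proceeds without a row swap: multiplier ℓ₂₁ = (-1)/(-3) = 1/3, and U[2,2] = -3 - (1/3)(1) = -10/3.
L = 
  [  1,   0]
  [1/3,   1]
U = 
  [   -3,     1]
  [    0, -10/3]
Check row 2 of LU: [(1/3)(-3), (1/3)(1) + (-10/3)] = [-1, -3] = row 2 of A ✓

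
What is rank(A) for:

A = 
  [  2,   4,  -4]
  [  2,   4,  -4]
rank(A) = 1

Row reduce:
R2 → R2 - (1)·R1
REF = 
  [  2,   4,  -4]
  [  0,   0,   0]
Pivot columns: 1 → 1 pivot.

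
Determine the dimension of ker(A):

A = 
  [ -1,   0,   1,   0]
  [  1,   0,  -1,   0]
nullity(A) = 3

Row reduce:
R2 → R2 + (1)·R1
REF = 
  [ -1,   0,   1,   0]
  [  0,   0,   0,   0]
Pivot columns: 1 → 1 pivot.
rank(A) = 1, so nullity(A) = 4 - 1 = 3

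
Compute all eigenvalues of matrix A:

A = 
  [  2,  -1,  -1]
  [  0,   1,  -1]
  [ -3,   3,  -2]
λ = 1, 2, -2

Characteristic polynomial: det(λI - A) = λ³ - λ² - 4λ + 4
Testing integer divisors of the constant term: p(1) = 0, so (λ - 1) is a factor:
p(λ) = (λ - 1)(λ² - 4)
λ² - 4 = (λ + 2)(λ - 2)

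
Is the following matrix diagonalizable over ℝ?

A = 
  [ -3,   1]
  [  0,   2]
Yes

tr(A) = -1, det(A) = -6
Characteristic polynomial: λ² - tr(A)λ + det(A) = λ² + λ - 6
λ² + λ - 6 = (λ + 3)(λ - 2)
Eigenvalues: 2, -3
λ=-3: alg. mult. = 1, geom. mult. = 2 - rank(A - (-3)I) = 2 - 1 = 1
λ=2: alg. mult. = 1, geom. mult. = 2 - rank(A - (2)I) = 2 - 1 = 1
Sum of geometric multiplicities equals n, so A has n independent eigenvectors.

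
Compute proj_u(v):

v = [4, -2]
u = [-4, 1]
v·u = (4)(-4) + (-2)(1) = -18
u·u = (-4)² + (1)² = 17
proj_u(v) = (v·u / u·u) × u = (-18/17) × u

proj_u(v) = [72/17, -18/17]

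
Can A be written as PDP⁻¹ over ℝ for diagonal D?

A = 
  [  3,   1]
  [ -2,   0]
Yes

tr(A) = 3, det(A) = 2
Characteristic polynomial: λ² - tr(A)λ + det(A) = λ² - 3λ + 2
λ² - 3λ + 2 = (λ - 1)(λ - 2)
Eigenvalues: 2, 1
λ=1: alg. mult. = 1, geom. mult. = 2 - rank(A - (1)I) = 2 - 1 = 1
λ=2: alg. mult. = 1, geom. mult. = 2 - rank(A - (2)I) = 2 - 1 = 1
Sum of geometric multiplicities equals n, so A has n independent eigenvectors.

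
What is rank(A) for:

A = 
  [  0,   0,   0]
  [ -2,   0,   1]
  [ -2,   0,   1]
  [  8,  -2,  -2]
rank(A) = 2

Row reduce:
Swap R1 ↔ R2
R3 → R3 - (1)·R1
R4 → R4 + (4)·R1
Swap R2 ↔ R4
REF = 
  [ -2,   0,   1]
  [  0,  -2,   2]
  [  0,   0,   0]
  [  0,   0,   0]
Pivot columns: 1, 2 → 2 pivots.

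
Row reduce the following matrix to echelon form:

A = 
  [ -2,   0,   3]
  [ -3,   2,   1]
Row operations:
R2 → R2 - (3/2)·R1

Resulting echelon form:
REF = 
  [  -2,    0,    3]
  [   0,    2, -7/2]

Rank = 2 (number of non-zero pivot rows).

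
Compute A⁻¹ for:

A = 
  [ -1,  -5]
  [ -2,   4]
det(A) = (-1)(4) - (-5)(-2) = -14
For a 2×2 matrix, A⁻¹ = (1/det(A)) · [[d, -b], [-c, a]]
    = (-1/14) · [[4, 5], [2, -1]]

A⁻¹ = 
  [ -2/7, -5/14]
  [ -1/7,  1/14]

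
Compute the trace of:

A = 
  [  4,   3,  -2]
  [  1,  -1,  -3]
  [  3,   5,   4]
7

tr(A) = 4 + -1 + 4 = 7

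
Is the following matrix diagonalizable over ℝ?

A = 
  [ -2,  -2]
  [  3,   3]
Yes

tr(A) = 1, det(A) = 0
Characteristic polynomial: λ² - tr(A)λ + det(A) = λ² - λ
λ² - λ = λ(λ - 1)
Eigenvalues: 1, 0
λ=0: alg. mult. = 1, geom. mult. = 2 - rank(A - (0)I) = 2 - 1 = 1
λ=1: alg. mult. = 1, geom. mult. = 2 - rank(A - (1)I) = 2 - 1 = 1
Sum of geometric multiplicities equals n, so A has n independent eigenvectors.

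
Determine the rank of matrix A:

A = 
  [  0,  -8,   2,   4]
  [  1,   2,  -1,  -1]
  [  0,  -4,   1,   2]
rank(A) = 2

Row reduce:
Swap R1 ↔ R2
R3 → R3 - (1/2)·R2
REF = 
  [  1,   2,  -1,  -1]
  [  0,  -8,   2,   4]
  [  0,   0,   0,   0]
Pivot columns: 1, 2 → 2 pivots.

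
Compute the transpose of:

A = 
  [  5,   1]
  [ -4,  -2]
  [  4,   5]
Aᵀ = 
  [  5,  -4,   4]
  [  1,  -2,   5]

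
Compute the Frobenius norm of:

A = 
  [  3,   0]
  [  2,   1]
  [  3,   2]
||A||_F = 5.196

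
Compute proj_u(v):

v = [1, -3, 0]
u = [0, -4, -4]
v·u = (1)(0) + (-3)(-4) + (0)(-4) = 12
u·u = (0)² + (-4)² + (-4)² = 32
proj_u(v) = (v·u / u·u) × u = (12/32) × u = (3/8) × u

proj_u(v) = [0, -3/2, -3/2]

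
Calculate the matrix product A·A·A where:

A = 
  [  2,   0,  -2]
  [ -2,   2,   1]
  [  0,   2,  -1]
A² = A·A:
A²[1,1] = (2)(2) + (0)(-2) + (-2)(0) = 4
A²[1,2] = (2)(0) + (0)(2) + (-2)(2) = -4
A²[1,3] = (2)(-2) + (0)(1) + (-2)(-1) = -2
A²[2,1] = (-2)(2) + (2)(-2) + (1)(0) = -8
A²[2,2] = (-2)(0) + (2)(2) + (1)(2) = 6
A²[2,3] = (-2)(-2) + (2)(1) + (1)(-1) = 5
A²[3,1] = (0)(2) + (2)(-2) + (-1)(0) = -4
A²[3,2] = (0)(0) + (2)(2) + (-1)(2) = 2
A²[3,3] = (0)(-2) + (2)(1) + (-1)(-1) = 3
A² = 
  [  4,  -4,  -2]
  [ -8,   6,   5]
  [ -4,   2,   3]

A^3 = A^2·A:
A^3[1,1] = (4)(2) + (-4)(-2) + (-2)(0) = 16
A^3[1,2] = (4)(0) + (-4)(2) + (-2)(2) = -12
A^3[1,3] = (4)(-2) + (-4)(1) + (-2)(-1) = -10
A^3[2,1] = (-8)(2) + (6)(-2) + (5)(0) = -28
A^3[2,2] = (-8)(0) + (6)(2) + (5)(2) = 22
A^3[2,3] = (-8)(-2) + (6)(1) + (5)(-1) = 17
A^3[3,1] = (-4)(2) + (2)(-2) + (3)(0) = -12
A^3[3,2] = (-4)(0) + (2)(2) + (3)(2) = 10
A^3[3,3] = (-4)(-2) + (2)(1) + (3)(-1) = 7
A^3 = 
  [ 16, -12, -10]
  [-28,  22,  17]
  [-12,  10,   7]

Therefore
A^3 = 
  [ 16, -12, -10]
  [-28,  22,  17]
  [-12,  10,   7]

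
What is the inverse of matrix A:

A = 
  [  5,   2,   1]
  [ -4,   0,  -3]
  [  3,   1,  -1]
det(A) = (5)·((0)(-1) - (-3)(1)) - (2)·((-4)(-1) - (-3)(3)) + (1)·((-4)(1) - (0)(3))
  = (5)(3) - (2)(13) + (1)(-4)
  = -15
det(A) = -15 ≠ 0, so A is invertible.

Cofactors Cᵢⱼ = (-1)ⁱ⁺ʲ·Mᵢⱼ:
C = 
  [  3, -13,  -4]
  [  3,  -8,   1]
  [ -6,  11,   8]

adj(A) = Cᵀ:
adj(A) = 
  [  3,   3,  -6]
  [-13,  -8,  11]
  [ -4,   1,   8]

A⁻¹ = (-1/15) · adj(A):
A⁻¹ = 
  [  -1/5,   -1/5,    2/5]
  [ 13/15,   8/15, -11/15]
  [  4/15,  -1/15,  -8/15]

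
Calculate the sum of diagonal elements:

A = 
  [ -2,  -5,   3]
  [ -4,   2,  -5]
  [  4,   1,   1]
1

tr(A) = -2 + 2 + 1 = 1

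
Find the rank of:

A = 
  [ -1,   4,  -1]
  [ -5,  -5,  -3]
rank(A) = 2

Row reduce:
R2 → R2 - (5)·R1
REF = 
  [ -1,   4,  -1]
  [  0, -25,   2]
Pivot columns: 1, 2 → 2 pivots.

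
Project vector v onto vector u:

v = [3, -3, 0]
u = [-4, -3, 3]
proj_u(v) = [6/17, 9/34, -9/34]

v·u = (3)(-4) + (-3)(-3) + (0)(3) = -3
u·u = (-4)² + (-3)² + (3)² = 34
proj_u(v) = (v·u / u·u) × u = (-3/34) × u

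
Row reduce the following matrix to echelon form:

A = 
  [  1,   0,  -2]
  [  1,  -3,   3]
Row operations:
R2 → R2 - (1)·R1

Resulting echelon form:
REF = 
  [  1,   0,  -2]
  [  0,  -3,   5]

Rank = 2 (number of non-zero pivot rows).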